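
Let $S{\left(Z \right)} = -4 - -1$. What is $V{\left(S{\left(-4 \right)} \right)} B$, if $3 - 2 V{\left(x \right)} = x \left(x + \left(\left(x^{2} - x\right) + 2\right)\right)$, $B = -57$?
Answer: $-1026$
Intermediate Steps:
$S{\left(Z \right)} = -3$ ($S{\left(Z \right)} = -4 + 1 = -3$)
$V{\left(x \right)} = \frac{3}{2} - \frac{x \left(2 + x^{2}\right)}{2}$ ($V{\left(x \right)} = \frac{3}{2} - \frac{x \left(x + \left(\left(x^{2} - x\right) + 2\right)\right)}{2} = \frac{3}{2} - \frac{x \left(x + \left(2 + x^{2} - x\right)\right)}{2} = \frac{3}{2} - \frac{x \left(2 + x^{2}\right)}{2}$)
$V{\left(S{\left(-4 \right)} \right)} B = \left(\frac{3}{2} - -3 - \frac{\left(-3\right)^{3}}{2}\right) \left(-57\right) = \left(\frac{3}{2} + 3 - - \frac{27}{2}\right) \left(-57\right) = \left(\frac{3}{2} + 3 + \frac{27}{2}\right) \left(-57\right) = 18 \left(-57\right) = -1026$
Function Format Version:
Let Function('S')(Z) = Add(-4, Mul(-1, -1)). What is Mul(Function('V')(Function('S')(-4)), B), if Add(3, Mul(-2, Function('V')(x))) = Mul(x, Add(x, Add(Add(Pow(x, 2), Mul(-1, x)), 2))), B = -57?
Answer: -1026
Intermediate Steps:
Function('S')(Z) = -3 (Function('S')(Z) = Add(-4, 1) = -3)
Function('V')(x) = Add(Rational(3, 2), Mul(Rational(-1, 2), x, Add(2, Pow(x, 2)))) (Function('V')(x) = Add(Rational(3, 2), Mul(Rational(-1, 2), Mul(x, Add(x, Add(Add(Pow(x, 2), Mul(-1, x)), 2))))) = Add(Rational(3, 2), Mul(Rational(-1, 2), Mul(x, Add(x, Add(2, Pow(x, 2), Mul(-1, x)))))) = Add(Rational(3, 2), Mul(Rational(-1, 2), Mul(x, Add(2, Pow(x, 2))))) = Add(Rational(3, 2), Mul(Rational(-1, 2), x, Add(2, Pow(x, 2)))))
Mul(Function('V')(Function('S')(-4)), B) = Mul(Add(Rational(3, 2), Mul(-1, -3), Mul(Rational(-1, 2), Pow(-3, 3))), -57) = Mul(Add(Rational(3, 2), 3, Mul(Rational(-1, 2), -27)), -57) = Mul(Add(Rational(3, 2), 3, Rational(27, 2)), -57) = Mul(18, -57) = -1026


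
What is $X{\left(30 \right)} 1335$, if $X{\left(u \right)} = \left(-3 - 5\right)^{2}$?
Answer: $85440$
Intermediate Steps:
$X{\left(u \right)} = 64$ ($X{\left(u \right)} = \left(-8\right)^{2} = 64$)
$X{\left(30 \right)} 1335 = 64 \cdot 1335 = 85440$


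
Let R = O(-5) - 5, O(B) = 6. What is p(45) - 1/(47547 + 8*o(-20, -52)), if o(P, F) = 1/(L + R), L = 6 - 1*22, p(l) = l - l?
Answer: -15/713197 ≈ -2.1032e-5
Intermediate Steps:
p(l) = 0
L = -16 (L = 6 - 22 = -16)
R = 1 (R = 6 - 5 = 1)
o(P, F) = -1/15 (o(P, F) = 1/(-16 + 1) = 1/(-15) = -1/15)
p(45) - 1/(47547 + 8*o(-20, -52)) = 0 - 1/(47547 + 8*(-1/15)) = 0 - 1/(47547 - 8/15) = 0 - 1/713197/15 = 0 - 1*15/713197 = 0 - 15/713197 = -15/713197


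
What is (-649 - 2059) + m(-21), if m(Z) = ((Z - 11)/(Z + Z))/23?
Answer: -1307948/483 ≈ -2708.0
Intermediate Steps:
m(Z) = (-11 + Z)/(46*Z) (m(Z) = ((-11 + Z)/((2*Z)))*(1/23) = ((-11 + Z)*(1/(2*Z)))*(1/23) = ((-11 + Z)/(2*Z))*(1/23) = (-11 + Z)/(46*Z))
(-649 - 2059) + m(-21) = (-649 - 2059) + (1/46)*(-11 - 21)/(-21) = -2708 + (1/46)*(-1/21)*(-32) = -2708 + 16/483 = -1307948/483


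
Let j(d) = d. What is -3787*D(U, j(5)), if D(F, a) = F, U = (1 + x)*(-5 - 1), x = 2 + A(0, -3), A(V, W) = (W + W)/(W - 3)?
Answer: 90888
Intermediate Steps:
A(V, W) = 2*W/(-3 + W) (A(V, W) = (2*W)/(-3 + W) = 2*W/(-3 + W))
x = 3 (x = 2 + 2*(-3)/(-3 - 3) = 2 + 2*(-3)/(-6) = 2 + 2*(-3)*(-⅙) = 2 + 1 = 3)
U = -24 (U = (1 + 3)*(-5 - 1) = 4*(-6) = -24)
-3787*D(U, j(5)) = -3787*(-24) = 90888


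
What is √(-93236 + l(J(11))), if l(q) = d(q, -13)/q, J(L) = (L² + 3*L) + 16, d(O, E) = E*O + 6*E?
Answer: 2*I*√168431835/85 ≈ 305.37*I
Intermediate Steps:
d(O, E) = 6*E + E*O
J(L) = 16 + L² + 3*L
l(q) = (-78 - 13*q)/q (l(q) = (-13*(6 + q))/q = (-78 - 13*q)/q)
√(-93236 + l(J(11))) = √(-93236 + (-13 - 78/(16 + 11² + 3*11))) = √(-93236 + (-13 - 78/(16 + 121 + 33))) = √(-93236 + (-13 - 78/170)) = √(-93236 + (-13 - 78*1/170)) = √(-93236 + (-13 - 39/85)) = √(-93236 - 1144/85) = √(-7926204/85) = 2*I*√168431835/85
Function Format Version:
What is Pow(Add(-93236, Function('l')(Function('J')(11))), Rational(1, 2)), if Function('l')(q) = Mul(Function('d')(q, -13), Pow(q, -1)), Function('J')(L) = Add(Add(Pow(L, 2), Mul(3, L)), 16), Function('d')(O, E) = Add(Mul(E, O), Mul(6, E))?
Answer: Mul(Rational(2, 85), I, Pow(168431835, Rational(1, 2))) ≈ Mul(305.37, I)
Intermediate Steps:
Function('d')(O, E) = Add(Mul(6, E), Mul(E, O))
Function('J')(L) = Add(16, Pow(L, 2), Mul(3, L))
Function('l')(q) = Mul(Pow(q, -1), Add(-78, Mul(-13, q))) (Function('l')(q) = Mul(Mul(-13, Add(6, q)), Pow(q, -1)) = Mul(Add(-78, Mul(-13, q)), Pow(q, -1)) = Mul(Pow(q, -1), Add(-78, Mul(-13, q))))
Pow(Add(-93236, Function('l')(Function('J')(11))), Rational(1, 2)) = Pow(Add(-93236, Add(-13, Mul(-78, Pow(Add(16, Pow(11, 2), Mul(3, 11)), -1)))), Rational(1, 2)) = Pow(Add(-93236, Add(-13, Mul(-78, Pow(Add(16, 121, 33), -1)))), Rational(1, 2)) = Pow(Add(-93236, Add(-13, Mul(-78, Pow(170, -1)))), Rational(1, 2)) = Pow(Add(-93236, Add(-13, Mul(-78, Rational(1, 170)))), Rational(1, 2)) = Pow(Add(-93236, Add(-13, Rational(-39, 85))), Rational(1, 2)) = Pow(Add(-93236, Rational(-1144, 85)), Rational(1, 2)) = Pow(Rational(-7926204, 85), Rational(1, 2)) = Mul(Rational(2, 85), I, Pow(168431835, Rational(1, 2)))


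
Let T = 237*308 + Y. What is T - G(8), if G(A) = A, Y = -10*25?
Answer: 72738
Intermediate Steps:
Y = -250
T = 72746 (T = 237*308 - 250 = 72996 - 250 = 72746)
T - G(8) = 72746 - 1*8 = 72746 - 8 = 72738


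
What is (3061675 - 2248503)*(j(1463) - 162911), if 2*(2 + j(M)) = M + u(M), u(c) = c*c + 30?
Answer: 738374813096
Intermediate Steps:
u(c) = 30 + c² (u(c) = c² + 30 = 30 + c²)
j(M) = 13 + M/2 + M²/2 (j(M) = -2 + (M + (30 + M²))/2 = -2 + (30 + M + M²)/2 = -2 + (15 + M/2 + M²/2) = 13 + M/2 + M²/2)
(3061675 - 2248503)*(j(1463) - 162911) = (3061675 - 2248503)*((13 + (½)*1463 + (½)*1463²) - 162911) = 813172*((13 + 1463/2 + (½)*2140369) - 162911) = 813172*((13 + 1463/2 + 2140369/2) - 162911) = 813172*(1070929 - 162911) = 813172*908018 = 738374813096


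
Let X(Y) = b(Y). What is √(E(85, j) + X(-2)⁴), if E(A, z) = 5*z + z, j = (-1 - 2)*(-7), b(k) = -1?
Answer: √127 ≈ 11.269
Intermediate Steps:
X(Y) = -1
j = 21 (j = -3*(-7) = 21)
E(A, z) = 6*z
√(E(85, j) + X(-2)⁴) = √(6*21 + (-1)⁴) = √(126 + 1) = √127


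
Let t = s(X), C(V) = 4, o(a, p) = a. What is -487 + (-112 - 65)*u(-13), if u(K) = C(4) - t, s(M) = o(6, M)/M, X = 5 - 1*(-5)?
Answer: -5444/5 ≈ -1088.8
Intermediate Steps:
X = 10 (X = 5 + 5 = 10)
s(M) = 6/M
t = ⅗ (t = 6/10 = 6*(⅒) = ⅗ ≈ 0.60000)
u(K) = 17/5 (u(K) = 4 - 1*⅗ = 4 - ⅗ = 17/5)
-487 + (-112 - 65)*u(-13) = -487 + (-112 - 65)*(17/5) = -487 - 177*17/5 = -487 - 3009/5 = -5444/5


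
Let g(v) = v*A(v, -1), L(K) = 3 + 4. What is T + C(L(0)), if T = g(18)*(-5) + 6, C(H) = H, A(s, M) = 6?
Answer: -527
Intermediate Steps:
L(K) = 7
g(v) = 6*v (g(v) = v*6 = 6*v)
T = -534 (T = (6*18)*(-5) + 6 = 108*(-5) + 6 = -540 + 6 = -534)
T + C(L(0)) = -534 + 7 = -527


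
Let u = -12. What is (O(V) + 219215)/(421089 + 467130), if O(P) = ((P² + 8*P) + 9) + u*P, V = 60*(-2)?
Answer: 234104/888219 ≈ 0.26357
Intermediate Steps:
V = -120
O(P) = 9 + P² - 4*P (O(P) = ((P² + 8*P) + 9) - 12*P = (9 + P² + 8*P) - 12*P = 9 + P² - 4*P)
(O(V) + 219215)/(421089 + 467130) = ((9 + (-120)² - 4*(-120)) + 219215)/(421089 + 467130) = ((9 + 14400 + 480) + 219215)/888219 = (14889 + 219215)*(1/888219) = 234104*(1/888219) = 234104/888219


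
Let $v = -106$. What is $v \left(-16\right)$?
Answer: $1696$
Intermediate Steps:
$v \left(-16\right) = \left(-106\right) \left(-16\right) = 1696$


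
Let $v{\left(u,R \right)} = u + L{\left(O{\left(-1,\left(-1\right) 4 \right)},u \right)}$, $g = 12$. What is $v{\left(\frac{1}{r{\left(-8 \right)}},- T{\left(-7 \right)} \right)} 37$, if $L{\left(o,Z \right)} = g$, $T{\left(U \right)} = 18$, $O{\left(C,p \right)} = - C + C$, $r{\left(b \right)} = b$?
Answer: $\frac{3515}{8} \approx 439.38$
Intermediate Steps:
$O{\left(C,p \right)} = 0$
$L{\left(o,Z \right)} = 12$
$v{\left(u,R \right)} = 12 + u$ ($v{\left(u,R \right)} = u + 12 = 12 + u$)
$v{\left(\frac{1}{r{\left(-8 \right)}},- T{\left(-7 \right)} \right)} 37 = \left(12 + \frac{1}{-8}\right) 37 = \left(12 - \frac{1}{8}\right) 37 = \frac{95}{8} \cdot 37 = \frac{3515}{8}$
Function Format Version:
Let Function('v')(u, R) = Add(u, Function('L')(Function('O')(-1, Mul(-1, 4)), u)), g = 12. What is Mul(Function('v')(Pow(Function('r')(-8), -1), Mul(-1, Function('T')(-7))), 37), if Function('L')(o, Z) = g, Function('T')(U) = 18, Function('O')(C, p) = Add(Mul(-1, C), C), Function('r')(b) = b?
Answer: Rational(3515, 8) ≈ 439.38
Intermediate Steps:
Function('O')(C, p) = 0
Function('L')(o, Z) = 12
Function('v')(u, R) = Add(12, u) (Function('v')(u, R) = Add(u, 12) = Add(12, u))
Mul(Function('v')(Pow(Function('r')(-8), -1), Mul(-1, Function('T')(-7))), 37) = Mul(Add(12, Pow(-8, -1)), 37) = Mul(Add(12, Rational(-1, 8)), 37) = Mul(Rational(95, 8), 37) = Rational(3515, 8)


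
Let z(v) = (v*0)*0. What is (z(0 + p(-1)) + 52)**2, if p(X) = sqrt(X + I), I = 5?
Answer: 2704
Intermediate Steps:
p(X) = sqrt(5 + X) (p(X) = sqrt(X + 5) = sqrt(5 + X))
z(v) = 0 (z(v) = 0*0 = 0)
(z(0 + p(-1)) + 52)**2 = (0 + 52)**2 = 52**2 = 2704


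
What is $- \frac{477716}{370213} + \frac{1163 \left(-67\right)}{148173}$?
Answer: $- \frac{99631980041}{54855570849} \approx -1.8163$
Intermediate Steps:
$- \frac{477716}{370213} + \frac{1163 \left(-67\right)}{148173} = \left(-477716\right) \frac{1}{370213} - \frac{77921}{148173} = - \frac{477716}{370213} - \frac{77921}{148173} = - \frac{99631980041}{54855570849}$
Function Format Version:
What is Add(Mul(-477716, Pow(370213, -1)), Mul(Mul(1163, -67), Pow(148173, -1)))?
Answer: Rational(-99631980041, 54855570849) ≈ -1.8163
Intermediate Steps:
Add(Mul(-477716, Pow(370213, -1)), Mul(Mul(1163, -67), Pow(148173, -1))) = Add(Mul(-477716, Rational(1, 370213)), Mul(-77921, Rational(1, 148173))) = Add(Rational(-477716, 370213), Rational(-77921, 148173)) = Rational(-99631980041, 54855570849)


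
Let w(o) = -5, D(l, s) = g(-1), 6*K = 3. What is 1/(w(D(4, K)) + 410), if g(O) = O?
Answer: 1/405 ≈ 0.0024691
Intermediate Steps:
K = ½ (K = (⅙)*3 = ½ ≈ 0.50000)
D(l, s) = -1
1/(w(D(4, K)) + 410) = 1/(-5 + 410) = 1/405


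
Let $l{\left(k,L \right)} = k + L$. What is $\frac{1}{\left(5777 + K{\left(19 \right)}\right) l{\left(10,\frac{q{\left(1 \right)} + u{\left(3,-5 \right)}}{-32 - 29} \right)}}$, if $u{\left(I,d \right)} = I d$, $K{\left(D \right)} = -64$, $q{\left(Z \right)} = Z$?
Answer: $\frac{61}{3564912} \approx 1.7111 \cdot 10^{-5}$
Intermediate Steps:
$l{\left(k,L \right)} = L + k$
$\frac{1}{\left(5777 + K{\left(19 \right)}\right) l{\left(10,\frac{q{\left(1 \right)} + u{\left(3,-5 \right)}}{-32 - 29} \right)}} = \frac{1}{\left(5777 - 64\right) \left(\frac{1 + 3 \left(-5\right)}{-32 - 29} + 10\right)} = \frac{1}{5713 \left(\frac{1 - 15}{-61} + 10\right)} = \frac{1}{5713 \left(\left(-14\right) \left(- \frac{1}{61}\right) + 10\right)} = \frac{1}{5713 \left(\frac{14}{61} + 10\right)} = \frac{1}{5713 \cdot \frac{624}{61}} = \frac{1}{5713} \cdot \frac{61}{624} = \frac{61}{3564912}$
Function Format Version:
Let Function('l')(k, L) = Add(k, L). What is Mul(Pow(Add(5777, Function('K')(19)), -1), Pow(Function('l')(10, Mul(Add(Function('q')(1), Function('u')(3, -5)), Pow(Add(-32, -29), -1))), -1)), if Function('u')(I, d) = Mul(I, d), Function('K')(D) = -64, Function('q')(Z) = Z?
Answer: Rational(61, 3564912) ≈ 1.7111e-5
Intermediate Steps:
Function('l')(k, L) = Add(L, k)
Mul(Pow(Add(5777, Function('K')(19)), -1), Pow(Function('l')(10, Mul(Add(Function('q')(1), Function('u')(3, -5)), Pow(Add(-32, -29), -1))), -1)) = Mul(Pow(Add(5777, -64), -1), Pow(Add(Mul(Add(1, Mul(3, -5)), Pow(Add(-32, -29), -1)), 10), -1)) = Mul(Pow(5713, -1), Pow(Add(Mul(Add(1, -15), Pow(-61, -1)), 10), -1)) = Mul(Rational(1, 5713), Pow(Add(Mul(-14, Rational(-1, 61)), 10), -1)) = Mul(Rational(1, 5713), Pow(Add(Rational(14, 61), 10), -1)) = Mul(Rational(1, 5713), Pow(Rational(624, 61), -1)) = Mul(Rational(1, 5713), Rational(61, 624)) = Rational(61, 3564912)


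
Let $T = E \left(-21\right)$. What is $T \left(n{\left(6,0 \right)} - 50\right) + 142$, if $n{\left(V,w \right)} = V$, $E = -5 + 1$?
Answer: $-3554$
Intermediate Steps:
$E = -4$
$T = 84$ ($T = \left(-4\right) \left(-21\right) = 84$)
$T \left(n{\left(6,0 \right)} - 50\right) + 142 = 84 \left(6 - 50\right) + 142 = 84 \left(-44\right) + 142 = -3696 + 142 = -3554$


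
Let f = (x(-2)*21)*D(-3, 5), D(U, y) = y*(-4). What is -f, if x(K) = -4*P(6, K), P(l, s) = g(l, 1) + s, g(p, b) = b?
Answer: 1680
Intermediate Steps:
D(U, y) = -4*y
P(l, s) = 1 + s
x(K) = -4 - 4*K (x(K) = -4*(1 + K) = -4 - 4*K)
f = -1680 (f = ((-4 - 4*(-2))*21)*(-4*5) = ((-4 + 8)*21)*(-20) = (4*21)*(-20) = 84*(-20) = -1680)
-f = -1*(-1680) = 1680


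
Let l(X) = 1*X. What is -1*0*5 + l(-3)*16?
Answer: -48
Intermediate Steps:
l(X) = X
-1*0*5 + l(-3)*16 = -1*0*5 - 3*16 = 0*5 - 48 = 0 - 48 = -48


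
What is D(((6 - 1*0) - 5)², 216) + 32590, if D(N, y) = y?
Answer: 32806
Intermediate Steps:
D(((6 - 1*0) - 5)², 216) + 32590 = 216 + 32590 = 32806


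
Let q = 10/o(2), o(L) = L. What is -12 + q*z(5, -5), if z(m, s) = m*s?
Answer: -137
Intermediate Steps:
q = 5 (q = 10/2 = 10*(½) = 5)
-12 + q*z(5, -5) = -12 + 5*(5*(-5)) = -12 + 5*(-25) = -12 - 125 = -137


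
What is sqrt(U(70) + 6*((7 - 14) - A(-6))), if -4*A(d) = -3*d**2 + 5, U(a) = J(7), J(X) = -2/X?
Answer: I*sqrt(38570)/14 ≈ 14.028*I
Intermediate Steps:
U(a) = -2/7
A(d) = -5/4 + 3*d**2/4 (A(d) = -(-3*d**2 + 5)/4 = -(5 - 3*d**2)/4 = -5/4 + 3*d**2/4)
sqrt(U(70) + 6*((7 - 14) - A(-6))) = sqrt(-2/7 + 6*((7 - 14) - (-5/4 + (3/4)*(-6)**2))) = sqrt(-2/7 + 6*(-7 - (-5/4 + (3/4)*36))) = sqrt(-2/7 + 6*(-7 - (-5/4 + 27))) = sqrt(-2/7 + 6*(-7 - 1*103/4)) = sqrt(-2/7 + 6*(-7 - 103/4)) = sqrt(-2/7 + 6*(-131/4)) = sqrt(-2/7 - 393/2) = sqrt(-2755/14) = I*sqrt(38570)/14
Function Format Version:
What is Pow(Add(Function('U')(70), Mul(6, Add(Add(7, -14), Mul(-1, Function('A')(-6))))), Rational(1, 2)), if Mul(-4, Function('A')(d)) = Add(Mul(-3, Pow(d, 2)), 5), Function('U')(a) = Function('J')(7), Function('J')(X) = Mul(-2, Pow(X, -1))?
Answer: Mul(Rational(1, 14), I, Pow(38570, Rational(1, 2))) ≈ Mul(14.028, I)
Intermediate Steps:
Function('U')(a) = Rational(-2, 7) (Function('U')(a) = Mul(-2, Pow(7, -1)) = Mul(-2, Rational(1, 7)) = Rational(-2, 7))
Function('A')(d) = Add(Rational(-5, 4), Mul(Rational(3, 4), Pow(d, 2))) (Function('A')(d) = Mul(Rational(-1, 4), Add(Mul(-3, Pow(d, 2)), 5)) = Mul(Rational(-1, 4), Add(5, Mul(-3, Pow(d, 2)))) = Add(Rational(-5, 4), Mul(Rational(3, 4), Pow(d, 2))))
Pow(Add(Function('U')(70), Mul(6, Add(Add(7, -14), Mul(-1, Function('A')(-6))))), Rational(1, 2)) = Pow(Add(Rational(-2, 7), Mul(6, Add(Add(7, -14), Mul(-1, Add(Rational(-5, 4), Mul(Rational(3, 4), Pow(-6, 2))))))), Rational(1, 2)) = Pow(Add(Rational(-2, 7), Mul(6, Add(-7, Mul(-1, Add(Rational(-5, 4), Mul(Rational(3, 4), 36)))))), Rational(1, 2)) = Pow(Add(Rational(-2, 7), Mul(6, Add(-7, Mul(-1, Add(Rational(-5, 4), 27))))), Rational(1, 2)) = Pow(Add(Rational(-2, 7), Mul(6, Add(-7, Mul(-1, Rational(103, 4))))), Rational(1, 2)) = Pow(Add(Rational(-2, 7), Mul(6, Add(-7, Rational(-103, 4)))), Rational(1, 2)) = Pow(Add(Rational(-2, 7), Mul(6, Rational(-131, 4))), Rational(1, 2)) = Pow(Add(Rational(-2, 7), Rational(-393, 2)), Rational(1, 2)) = Pow(Rational(-2755, 14), Rational(1, 2)) = Mul(Rational(1, 14), I, Pow(38570, Rational(1, 2)))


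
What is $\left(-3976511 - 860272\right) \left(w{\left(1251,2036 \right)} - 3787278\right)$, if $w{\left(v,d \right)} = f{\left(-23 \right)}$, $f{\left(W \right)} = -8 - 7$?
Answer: $18318314398419$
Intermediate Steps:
$f{\left(W \right)} = -15$ ($f{\left(W \right)} = -8 - 7 = -15$)
$w{\left(v,d \right)} = -15$
$\left(-3976511 - 860272\right) \left(w{\left(1251,2036 \right)} - 3787278\right) = \left(-3976511 - 860272\right) \left(-15 - 3787278\right) = \left(-4836783\right) \left(-3787293\right) = 18318314398419$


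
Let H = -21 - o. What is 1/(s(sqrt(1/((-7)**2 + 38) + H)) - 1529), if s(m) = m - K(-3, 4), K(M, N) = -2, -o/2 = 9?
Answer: -132849/202860683 - 2*I*sqrt(5655)/202860683 ≈ -0.00065488 - 7.4139e-7*I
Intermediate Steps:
o = -18 (o = -2*9 = -18)
H = -3 (H = -21 - 1*(-18) = -21 + 18 = -3)
s(m) = 2 + m (s(m) = m - 1*(-2) = m + 2 = 2 + m)
1/(s(sqrt(1/((-7)**2 + 38) + H)) - 1529) = 1/((2 + sqrt(1/((-7)**2 + 38) - 3)) - 1529) = 1/((2 + sqrt(1/(49 + 38) - 3)) - 1529) = 1/((2 + sqrt(1/87 - 3)) - 1529) = 1/((2 + sqrt(-260/87)) - 1529) = 1/((2 + 2*I*sqrt(5655)/87) - 1529) = 1/(-1527 + 2*I*sqrt(5655)/87)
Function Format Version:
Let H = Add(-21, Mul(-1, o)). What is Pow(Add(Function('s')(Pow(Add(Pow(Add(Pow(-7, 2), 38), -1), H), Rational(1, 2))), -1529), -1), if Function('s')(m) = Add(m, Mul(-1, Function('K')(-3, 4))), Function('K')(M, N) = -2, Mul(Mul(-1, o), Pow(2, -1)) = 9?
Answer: Add(Rational(-132849, 202860683), Mul(Rational(-2, 202860683), I, Pow(5655, Rational(1, 2)))) ≈ Add(-0.00065488, Mul(-7.4139e-7, I))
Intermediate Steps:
o = -18 (o = Mul(-2, 9) = -18)
H = -3 (H = Add(-21, Mul(-1, -18)) = Add(-21, 18) = -3)
Function('s')(m) = Add(2, m) (Function('s')(m) = Add(m, Mul(-1, -2)) = Add(m, 2) = Add(2, m))
Pow(Add(Function('s')(Pow(Add(Pow(Add(Pow(-7, 2), 38), -1), H), Rational(1, 2))), -1529), -1) = Pow(Add(Add(2, Pow(Add(Pow(Add(Pow(-7, 2), 38), -1), -3), Rational(1, 2))), -1529), -1) = Pow(Add(Add(2, Pow(Add(Pow(Add(49, 38), -1), -3), Rational(1, 2))), -1529), -1) = Pow(Add(Add(2, Pow(Add(Pow(87, -1), -3), Rational(1, 2))), -1529), -1) = Pow(Add(Add(2, Pow(Add(Rational(1, 87), -3), Rational(1, 2))), -1529), -1) = Pow(Add(Add(2, Pow(Rational(-260, 87), Rational(1, 2))), -1529), -1) = Pow(Add(Add(2, Mul(Rational(2, 87), I, Pow(5655, Rational(1, 2)))), -1529), -1) = Pow(Add(-1527, Mul(Rational(2, 87), I, Pow(5655, Rational(1, 2)))), -1)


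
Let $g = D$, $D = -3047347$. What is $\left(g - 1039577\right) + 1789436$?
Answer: $-2297488$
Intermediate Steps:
$g = -3047347$
$\left(g - 1039577\right) + 1789436 = \left(-3047347 - 1039577\right) + 1789436 = -4086924 + 1789436 = -2297488$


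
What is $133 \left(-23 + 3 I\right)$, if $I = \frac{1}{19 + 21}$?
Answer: $- \frac{121961}{40} \approx -3049.0$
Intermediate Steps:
$I = \frac{1}{40} \approx 0.025$
$133 \left(-23 + 3 I\right) = 133 \left(-23 + 3 \cdot \frac{1}{40}\right) = 133 \left(-23 + \frac{3}{40}\right) = 133 \left(- \frac{917}{40}\right) = - \frac{121961}{40}$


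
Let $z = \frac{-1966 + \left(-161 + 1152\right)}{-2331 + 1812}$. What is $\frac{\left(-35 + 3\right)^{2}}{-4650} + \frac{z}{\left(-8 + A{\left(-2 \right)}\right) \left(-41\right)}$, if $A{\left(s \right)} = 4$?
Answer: $- \frac{13770839}{65964900} \approx -0.20876$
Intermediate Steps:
$z = \frac{325}{173}$ ($z = \frac{-1966 + 991}{-519} = \left(-975\right) \left(- \frac{1}{519}\right) = \frac{325}{173} \approx 1.8786$)
$\frac{\left(-35 + 3\right)^{2}}{-4650} + \frac{z}{\left(-8 + A{\left(-2 \right)}\right) \left(-41\right)} = \frac{\left(-35 + 3\right)^{2}}{-4650} + \frac{325}{173 \left(-8 + 4\right) \left(-41\right)} = \left(-32\right)^{2} \left(- \frac{1}{4650}\right) + \frac{325}{173 \left(\left(-4\right) \left(-41\right)\right)} = 1024 \left(- \frac{1}{4650}\right) + \frac{325}{173 \cdot 164} = - \frac{512}{2325} + \frac{325}{173} \cdot \frac{1}{164} = - \frac{512}{2325} + \frac{325}{28372} = - \frac{13770839}{65964900}$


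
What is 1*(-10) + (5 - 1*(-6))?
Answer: 1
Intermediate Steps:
1*(-10) + (5 - 1*(-6)) = -10 + (5 + 6) = -10 + 11 = 1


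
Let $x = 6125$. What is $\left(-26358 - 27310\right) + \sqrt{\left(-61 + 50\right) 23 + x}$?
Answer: $-53668 + 4 \sqrt{367} \approx -53591.0$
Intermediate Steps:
$\left(-26358 - 27310\right) + \sqrt{\left(-61 + 50\right) 23 + x} = \left(-26358 - 27310\right) + \sqrt{\left(-61 + 50\right) 23 + 6125} = -53668 + \sqrt{\left(-11\right) 23 + 6125} = -53668 + \sqrt{-253 + 6125} = -53668 + \sqrt{5872} = -53668 + 4 \sqrt{367}$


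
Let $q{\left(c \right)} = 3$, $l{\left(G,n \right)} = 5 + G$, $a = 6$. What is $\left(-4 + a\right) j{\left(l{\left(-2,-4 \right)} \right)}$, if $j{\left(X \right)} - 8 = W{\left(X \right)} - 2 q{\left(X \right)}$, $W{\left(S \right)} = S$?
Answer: $10$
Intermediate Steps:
$j{\left(X \right)} = 2 + X$ ($j{\left(X \right)} = 8 + \left(X - 6\right) = 8 + \left(-6 + X\right) = 2 + X$)
$\left(-4 + a\right) j{\left(l{\left(-2,-4 \right)} \right)} = \left(-4 + 6\right) \left(2 + \left(5 - 2\right)\right) = 2 \left(2 + 3\right) = 2 \cdot 5 = 10$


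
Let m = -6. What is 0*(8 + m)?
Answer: 0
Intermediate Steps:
0*(8 + m) = 0*(8 - 6) = 0*2 = 0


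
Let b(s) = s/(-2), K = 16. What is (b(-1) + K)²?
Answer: 1089/4 ≈ 272.25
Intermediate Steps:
b(s) = -s/2 (b(s) = s*(-½) = -s/2)
(b(-1) + K)² = (-½*(-1) + 16)² = (½ + 16)² = (33/2)² = 1089/4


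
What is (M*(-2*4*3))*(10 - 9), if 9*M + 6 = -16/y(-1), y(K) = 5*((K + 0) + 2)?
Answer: 368/15 ≈ 24.533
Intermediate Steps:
y(K) = 10 + 5*K (y(K) = 5*(K + 2) = 5*(2 + K) = 10 + 5*K)
M = -46/45 (M = -⅔ + (-16/(10 + 5*(-1)))/9 = -⅔ + (-16/(10 - 5))/9 = -⅔ + (-16/5)/9 = -⅔ + (-16*⅕)/9 = -⅔ + (⅑)*(-16/5) = -⅔ - 16/45 = -46/45 ≈ -1.0222)
(M*(-2*4*3))*(10 - 9) = (-46*(-2*4)*3/45)*(10 - 9) = -(-368)*3/45*1 = -46/45*(-24)*1 = (368/15)*1 = 368/15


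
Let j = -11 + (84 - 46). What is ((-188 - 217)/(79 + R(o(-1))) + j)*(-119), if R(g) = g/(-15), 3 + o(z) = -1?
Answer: -3097332/1189 ≈ -2605.0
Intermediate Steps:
o(z) = -4 (o(z) = -3 - 1 = -4)
R(g) = -g/15 (R(g) = g*(-1/15) = -g/15)
j = 27 (j = -11 + 38 = 27)
((-188 - 217)/(79 + R(o(-1))) + j)*(-119) = ((-188 - 217)/(79 - 1/15*(-4)) + 27)*(-119) = (-405/(79 + 4/15) + 27)*(-119) = (-405/1189/15 + 27)*(-119) = (-405*15/1189 + 27)*(-119) = (-6075/1189 + 27)*(-119) = (26028/1189)*(-119) = -3097332/1189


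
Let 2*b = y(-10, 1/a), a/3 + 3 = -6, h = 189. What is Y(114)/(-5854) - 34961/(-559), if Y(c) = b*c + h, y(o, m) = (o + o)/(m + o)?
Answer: 55417481633/886816606 ≈ 62.490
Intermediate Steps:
a = -27 (a = -9 + 3*(-6) = -9 - 18 = -27)
y(o, m) = 2*o/(m + o) (y(o, m) = (2*o)/(m + o) = 2*o/(m + o))
b = 270/271 (b = (2*(-10)/(1/(-27) - 10))/2 = (2*(-10)/(-1/27 - 10))/2 = (2*(-10)/(-271/27))/2 = (2*(-10)*(-27/271))/2 = (½)*(540/271) = 270/271 ≈ 0.99631)
Y(c) = 189 + 270*c/271 (Y(c) = 270*c/271 + 189 = 189 + 270*c/271)
Y(114)/(-5854) - 34961/(-559) = (189 + (270/271)*114)/(-5854) - 34961/(-559) = (189 + 30780/271)*(-1/5854) - 34961*(-1/559) = (81999/271)*(-1/5854) + 34961/559 = -81999/1586434 + 34961/559 = 55417481633/886816606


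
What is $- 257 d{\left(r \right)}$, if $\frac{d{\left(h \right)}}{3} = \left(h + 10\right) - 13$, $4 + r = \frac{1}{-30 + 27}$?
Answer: $5654$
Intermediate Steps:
$r = - \frac{13}{3}$ ($r = -4 + \frac{1}{-30 + 27} = -4 + \frac{1}{-3} = -4 - \frac{1}{3} = - \frac{13}{3} \approx -4.3333$)
$d{\left(h \right)} = -9 + 3 h$ ($d{\left(h \right)} = 3 \left(\left(h + 10\right) - 13\right) = 3 \left(\left(10 + h\right) - 13\right) = 3 \left(-3 + h\right) = -9 + 3 h$)
$- 257 d{\left(r \right)} = - 257 \left(-9 + 3 \left(- \frac{13}{3}\right)\right) = - 257 \left(-9 - 13\right) = \left(-257\right) \left(-22\right) = 5654$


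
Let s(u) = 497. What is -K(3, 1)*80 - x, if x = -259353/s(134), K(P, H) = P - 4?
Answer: 299113/497 ≈ 601.84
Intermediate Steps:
K(P, H) = -4 + P
x = -259353/497 ≈ -521.84
-K(3, 1)*80 - x = -(-4 + 3)*80 - 1*(-259353/497) = -1*(-1)*80 + 259353/497 = 1*80 + 259353/497 = 80 + 259353/497 = 299113/497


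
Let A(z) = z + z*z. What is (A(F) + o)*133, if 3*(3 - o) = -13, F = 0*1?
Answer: 2926/3 ≈ 975.33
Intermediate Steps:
F = 0
A(z) = z + z²
o = 22/3 (o = 3 - ⅓*(-13) = 3 + 13/3 = 22/3 ≈ 7.3333)
(A(F) + o)*133 = (0*(1 + 0) + 22/3)*133 = (0*1 + 22/3)*133 = (0 + 22/3)*133 = (22/3)*133 = 2926/3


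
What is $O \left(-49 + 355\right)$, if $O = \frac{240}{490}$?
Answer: $\frac{7344}{49} \approx 149.88$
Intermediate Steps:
$O = \frac{24}{49}$ ($O = 240 \cdot \frac{1}{490} = \frac{24}{49} \approx 0.4898$)
$O \left(-49 + 355\right) = \frac{24 \left(-49 + 355\right)}{49} = \frac{24}{49} \cdot 306 = \frac{7344}{49}$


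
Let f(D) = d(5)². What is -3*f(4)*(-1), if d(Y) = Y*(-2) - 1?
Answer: 363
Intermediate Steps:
d(Y) = -1 - 2*Y (d(Y) = -2*Y - 1 = -1 - 2*Y)
f(D) = 121 (f(D) = (-1 - 2*5)² = (-1 - 10)² = (-11)² = 121)
-3*f(4)*(-1) = -3*121*(-1) = -363*(-1) = 363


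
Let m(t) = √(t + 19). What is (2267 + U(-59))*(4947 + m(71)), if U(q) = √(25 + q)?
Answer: 3*(1649 + √10)*(2267 + I*√34) ≈ 1.1236e+7 + 28901.0*I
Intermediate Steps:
m(t) = √(19 + t)
(2267 + U(-59))*(4947 + m(71)) = (2267 + √(25 - 59))*(4947 + √(19 + 71)) = (2267 + √(-34))*(4947 + √90) = (2267 + I*√34)*(4947 + 3*√10)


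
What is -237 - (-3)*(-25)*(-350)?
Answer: 26013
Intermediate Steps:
-237 - (-3)*(-25)*(-350) = -237 - 3*25*(-350) = -237 - 75*(-350) = -237 + 26250 = 26013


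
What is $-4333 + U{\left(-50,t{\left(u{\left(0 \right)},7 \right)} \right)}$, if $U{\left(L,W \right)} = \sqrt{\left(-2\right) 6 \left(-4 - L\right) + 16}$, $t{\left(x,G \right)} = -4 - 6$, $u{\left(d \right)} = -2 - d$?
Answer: $-4333 + 2 i \sqrt{134} \approx -4333.0 + 23.152 i$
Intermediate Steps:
$t{\left(x,G \right)} = -10$ ($t{\left(x,G \right)} = -4 - 6 = -10$)
$U{\left(L,W \right)} = \sqrt{64 + 12 L}$ ($U{\left(L,W \right)} = \sqrt{- 12 \left(-4 - L\right) + 16} = \sqrt{\left(48 + 12 L\right) + 16} = \sqrt{64 + 12 L}$)
$-4333 + U{\left(-50,t{\left(u{\left(0 \right)},7 \right)} \right)} = -4333 + 2 \sqrt{16 + 3 \left(-50\right)} = -4333 + 2 \sqrt{16 - 150} = -4333 + 2 \sqrt{-134} = -4333 + 2 i \sqrt{134}$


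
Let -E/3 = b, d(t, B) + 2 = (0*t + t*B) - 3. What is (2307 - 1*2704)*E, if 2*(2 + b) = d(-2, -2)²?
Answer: -3573/2 ≈ -1786.5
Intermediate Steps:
d(t, B) = -5 + B*t (d(t, B) = -2 + ((0*t + t*B) - 3) = -2 + ((0 + B*t) - 3) = -2 + (B*t - 3) = -2 + (-3 + B*t) = -5 + B*t)
b = -3/2 (b = -2 + (-5 - 2*(-2))²/2 = -2 + (-5 + 4)²/2 = -2 + (½)*(-1)² = -2 + (½)*1 = -2 + ½ = -3/2 ≈ -1.5000)
E = 9/2 (E = -3*(-3/2) = 9/2 ≈ 4.5000)
(2307 - 1*2704)*E = (2307 - 1*2704)*(9/2) = (2307 - 2704)*(9/2) = -397*9/2 = -3573/2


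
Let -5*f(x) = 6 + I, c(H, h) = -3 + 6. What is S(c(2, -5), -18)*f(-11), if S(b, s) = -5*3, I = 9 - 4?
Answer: 33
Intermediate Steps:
I = 5
c(H, h) = 3
S(b, s) = -15
f(x) = -11/5 (f(x) = -(6 + 5)/5 = -⅕*11 = -11/5)
S(c(2, -5), -18)*f(-11) = -15*(-11/5) = 33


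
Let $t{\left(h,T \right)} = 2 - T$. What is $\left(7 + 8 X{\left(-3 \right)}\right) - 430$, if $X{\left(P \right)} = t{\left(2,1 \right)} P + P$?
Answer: $-471$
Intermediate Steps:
$X{\left(P \right)} = 2 P$ ($X{\left(P \right)} = \left(2 - 1\right) P + P = 1 P + P = P + P = 2 P$)
$\left(7 + 8 X{\left(-3 \right)}\right) - 430 = \left(7 + 8 \cdot 2 \left(-3\right)\right) - 430 = \left(7 + 8 \left(-6\right)\right) - 430 = \left(7 - 48\right) - 430 = -41 - 430 = -471$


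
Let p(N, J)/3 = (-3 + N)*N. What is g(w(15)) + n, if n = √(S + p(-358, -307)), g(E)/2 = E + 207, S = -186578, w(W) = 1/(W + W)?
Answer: 6211/15 + 4*√12571 ≈ 862.55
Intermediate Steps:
w(W) = 1/(2*W)
p(N, J) = 3*N*(-3 + N) (p(N, J) = 3*((-3 + N)*N) = 3*(N*(-3 + N)) = 3*N*(-3 + N))
g(E) = 414 + 2*E (g(E) = 2*(E + 207) = 2*(207 + E) = 414 + 2*E)
n = 4*√12571 (n = √(-186578 + 3*(-358)*(-3 - 358)) = √(-186578 + 3*(-358)*(-361)) = √(-186578 + 387714) = √201136 = 4*√12571 ≈ 448.48)
g(w(15)) + n = (414 + 2*((½)/15)) + 4*√12571 = (414 + 2*((½)*(1/15))) + 4*√12571 = (414 + 2*(1/30)) + 4*√12571 = (414 + 1/15) + 4*√12571 = 6211/15 + 4*√12571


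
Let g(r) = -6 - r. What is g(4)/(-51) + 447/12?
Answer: 7639/204 ≈ 37.446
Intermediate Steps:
g(4)/(-51) + 447/12 = (-6 - 1*4)/(-51) + 447/12 = (-6 - 4)*(-1/51) + 447*(1/12) = -10*(-1/51) + 149/4 = 10/51 + 149/4 = 7639/204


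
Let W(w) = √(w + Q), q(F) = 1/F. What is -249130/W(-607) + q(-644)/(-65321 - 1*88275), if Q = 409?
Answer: 1/98915824 + 124565*I*√22/33 ≈ 1.011e-8 + 17705.0*I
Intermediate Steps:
W(w) = √(409 + w) (W(w) = √(w + 409) = √(409 + w))
-249130/W(-607) + q(-644)/(-65321 - 1*88275) = -249130/√(409 - 607) + 1/((-644)*(-65321 - 1*88275)) = -249130*(-I*√22/66) - 1/(644*(-65321 - 88275)) = -249130*(-I*√22/66) - 1/644/(-153596) = -(-124565)*I*√22/33 - 1/644*(-1/153596) = 124565*I*√22/33 + 1/98915824 = 1/98915824 + 124565*I*√22/33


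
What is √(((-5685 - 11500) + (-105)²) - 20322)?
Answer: I*√26482 ≈ 162.73*I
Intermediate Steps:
√(((-5685 - 11500) + (-105)²) - 20322) = √((-17185 + 11025) - 20322) = √(-6160 - 20322) = √(-26482) = I*√26482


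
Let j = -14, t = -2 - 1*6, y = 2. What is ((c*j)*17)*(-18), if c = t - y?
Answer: -42840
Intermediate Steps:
t = -8 (t = -2 - 6 = -8)
c = -10 (c = -8 - 1*2 = -8 - 2 = -10)
((c*j)*17)*(-18) = (-10*(-14)*17)*(-18) = (140*17)*(-18) = 2380*(-18) = -42840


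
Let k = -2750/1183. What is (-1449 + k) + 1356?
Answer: -112769/1183 ≈ -95.325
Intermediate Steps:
k = -2750/1183 (k = -2750*1/1183 = -2750/1183 ≈ -2.3246)
(-1449 + k) + 1356 = (-1449 - 2750/1183) + 1356 = -1716917/1183 + 1356 = -112769/1183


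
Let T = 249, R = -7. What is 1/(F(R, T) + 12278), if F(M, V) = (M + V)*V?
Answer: 1/72536 ≈ 1.3786e-5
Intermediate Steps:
F(M, V) = V*(M + V)
1/(F(R, T) + 12278) = 1/(249*(-7 + 249) + 12278) = 1/(249*242 + 12278) = 1/(60258 + 12278) = 1/72536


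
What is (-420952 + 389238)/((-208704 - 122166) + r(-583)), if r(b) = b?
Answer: 31714/331453 ≈ 0.095682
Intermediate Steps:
(-420952 + 389238)/((-208704 - 122166) + r(-583)) = (-420952 + 389238)/((-208704 - 122166) - 583) = -31714/(-330870 - 583) = -31714/(-331453) = -31714*(-1/331453) = 31714/331453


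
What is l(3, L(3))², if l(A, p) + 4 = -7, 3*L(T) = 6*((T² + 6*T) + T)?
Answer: 121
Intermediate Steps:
L(T) = 2*T² + 14*T (L(T) = (6*((T² + 6*T) + T))/3 = (6*(T² + 7*T))/3 = (6*T² + 42*T)/3 = 2*T² + 14*T)
l(A, p) = -11 (l(A, p) = -4 - 7 = -11)
l(3, L(3))² = (-11)² = 121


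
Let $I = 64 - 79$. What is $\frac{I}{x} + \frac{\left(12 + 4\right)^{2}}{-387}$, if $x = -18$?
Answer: $\frac{133}{774} \approx 0.17183$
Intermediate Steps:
$I = -15$ ($I = 64 - 79 = -15$)
$\frac{I}{x} + \frac{\left(12 + 4\right)^{2}}{-387} = - \frac{15}{-18} + \frac{\left(12 + 4\right)^{2}}{-387} = \left(-15\right) \left(- \frac{1}{18}\right) + 16^{2} \left(- \frac{1}{387}\right) = \frac{5}{6} + 256 \left(- \frac{1}{387}\right) = \frac{5}{6} - \frac{256}{387} = \frac{133}{774}$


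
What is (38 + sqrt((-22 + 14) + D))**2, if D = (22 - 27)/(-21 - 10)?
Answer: 44521/31 + 684*I*sqrt(93)/31 ≈ 1436.2 + 212.78*I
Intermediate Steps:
D = 5/31 (D = -5/(-31) = -5*(-1/31) = 5/31 ≈ 0.16129)
(38 + sqrt((-22 + 14) + D))**2 = (38 + sqrt((-22 + 14) + 5/31))**2 = (38 + sqrt(-8 + 5/31))**2 = (38 + sqrt(-243/31))**2 = (38 + 9*I*sqrt(93)/31)**2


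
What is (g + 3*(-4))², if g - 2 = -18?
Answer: 784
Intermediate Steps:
g = -16 (g = 2 - 18 = -16)
(g + 3*(-4))² = (-16 + 3*(-4))² = (-16 - 12)² = (-28)² = 784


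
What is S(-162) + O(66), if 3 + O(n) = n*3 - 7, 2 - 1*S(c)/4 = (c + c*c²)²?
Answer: -72307471424204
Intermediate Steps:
S(c) = 8 - 4*(c + c³)² (S(c) = 8 - 4*(c + c*c²)² = 8 - 4*(c + c³)²)
O(n) = -10 + 3*n (O(n) = -3 + (n*3 - 7) = -3 + (3*n - 7) = -3 + (-7 + 3*n) = -10 + 3*n)
S(-162) + O(66) = (8 - 4*(-162)²*(1 + (-162)²)²) + (-10 + 3*66) = (8 - 4*26244*(1 + 26244)²) + (-10 + 198) = (8 - 4*26244*26245²) + 188 = (8 - 4*26244*688800025) + 188 = (8 - 72307471424400) + 188 = -72307471424392 + 188 = -72307471424204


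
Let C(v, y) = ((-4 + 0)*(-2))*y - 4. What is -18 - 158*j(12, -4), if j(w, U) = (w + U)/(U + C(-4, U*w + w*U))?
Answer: -1588/97 ≈ -16.371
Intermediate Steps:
C(v, y) = -4 + 8*y (C(v, y) = (-4*(-2))*y - 4 = 8*y - 4 = -4 + 8*y)
j(w, U) = (U + w)/(-4 + U + 16*U*w) (j(w, U) = (w + U)/(U + (-4 + 8*(U*w + w*U))) = (U + w)/(U + (-4 + 8*(U*w + U*w))) = (U + w)/(U + (-4 + 8*(2*U*w))) = (U + w)/(U + (-4 + 16*U*w)) = (U + w)/(-4 + U + 16*U*w))
-18 - 158*j(12, -4) = -18 - 158*(-4 + 12)/(-4 - 4 + 16*(-4)*12) = -18 - 158*8/(-4 - 4 - 768) = -18 - 158*8/(-776) = -18 - (-79)*8/388 = -18 - 158*(-1/97) = -18 + 158/97 = -1588/97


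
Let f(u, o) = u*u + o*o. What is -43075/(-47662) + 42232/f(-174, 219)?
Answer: 5382920359/3728931894 ≈ 1.4436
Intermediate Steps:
f(u, o) = o² + u² (f(u, o) = u² + o² = o² + u²)
-43075/(-47662) + 42232/f(-174, 219) = -43075/(-47662) + 42232/(219² + (-174)²) = -43075*(-1/47662) + 42232/(47961 + 30276) = 43075/47662 + 42232/78237 = 5382920359/3728931894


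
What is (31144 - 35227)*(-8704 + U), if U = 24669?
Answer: -65185095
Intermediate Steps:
(31144 - 35227)*(-8704 + U) = (31144 - 35227)*(-8704 + 24669) = -4083*15965 = -65185095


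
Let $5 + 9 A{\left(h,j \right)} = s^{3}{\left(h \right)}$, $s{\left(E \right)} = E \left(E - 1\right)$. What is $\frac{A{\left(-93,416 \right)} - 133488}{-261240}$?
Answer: $- \frac{668084853091}{2351160} \approx -2.8415 \cdot 10^{5}$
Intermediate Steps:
$s{\left(E \right)} = E \left(-1 + E\right)$
$A{\left(h,j \right)} = - \frac{5}{9} + \frac{h^{3} \left(-1 + h\right)^{3}}{9}$ ($A{\left(h,j \right)} = - \frac{5}{9} + \frac{\left(h \left(-1 + h\right)\right)^{3}}{9} = - \frac{5}{9} + \frac{h^{3} \left(-1 + h\right)^{3}}{9}$)
$\frac{A{\left(-93,416 \right)} - 133488}{-261240} = \frac{\left(- \frac{5}{9} + \frac{\left(-93\right)^{3} \left(-1 - 93\right)^{3}}{9}\right) - 133488}{-261240} = \left(\left(- \frac{5}{9} + \frac{1}{9} \left(-804357\right) \left(-94\right)^{3}\right) - 133488\right) \left(- \frac{1}{261240}\right) = \left(\left(- \frac{5}{9} + \frac{1}{9} \left(-804357\right) \left(-830584\right)\right) - 133488\right) \left(- \frac{1}{261240}\right) = \left(\left(- \frac{5}{9} + 74231783832\right) - 133488\right) \left(- \frac{1}{261240}\right) = \left(\frac{668086054483}{9} - 133488\right) \left(- \frac{1}{261240}\right) = \frac{668084853091}{9} \left(- \frac{1}{261240}\right) = - \frac{668084853091}{2351160}$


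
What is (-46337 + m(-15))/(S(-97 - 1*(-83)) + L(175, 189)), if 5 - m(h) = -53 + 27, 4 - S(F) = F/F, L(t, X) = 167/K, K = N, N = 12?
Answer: -555672/203 ≈ -2737.3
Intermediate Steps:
K = 12
L(t, X) = 167/12
S(F) = 3 (S(F) = 4 - F/F = 4 - 1*1 = 4 - 1 = 3)
m(h) = 31 (m(h) = 5 - (-53 + 27) = 5 - 1*(-26) = 5 + 26 = 31)
(-46337 + m(-15))/(S(-97 - 1*(-83)) + L(175, 189)) = (-46337 + 31)/(3 + 167/12) = -46306/203/12 = -46306*12/203 = -555672/203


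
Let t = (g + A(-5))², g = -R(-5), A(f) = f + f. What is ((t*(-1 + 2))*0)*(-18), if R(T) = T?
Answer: 0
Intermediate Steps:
A(f) = 2*f
g = 5 (g = -1*(-5) = 5)
t = 25 (t = (5 + 2*(-5))² = (5 - 10)² = (-5)² = 25)
((t*(-1 + 2))*0)*(-18) = ((25*(-1 + 2))*0)*(-18) = ((25*1)*0)*(-18) = (25*0)*(-18) = 0*(-18) = 0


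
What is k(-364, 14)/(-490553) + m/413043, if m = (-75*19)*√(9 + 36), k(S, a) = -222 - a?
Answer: 236/490553 - 1425*√5/137681 ≈ -0.022662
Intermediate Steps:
m = -4275*√5 ≈ -9559.2
k(-364, 14)/(-490553) + m/413043 = (-222 - 1*14)/(-490553) - 4275*√5/413043 = (-222 - 14)*(-1/490553) - 4275*√5*(1/413043) = -236*(-1/490553) - 1425*√5/137681 = 236/490553 - 1425*√5/137681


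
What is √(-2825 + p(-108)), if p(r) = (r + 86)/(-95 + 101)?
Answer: I*√25458/3 ≈ 53.185*I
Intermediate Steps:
p(r) = 43/3 + r/6 (p(r) = (86 + r)/6 = (86 + r)*(⅙) = 43/3 + r/6)
√(-2825 + p(-108)) = √(-2825 + (43/3 + (⅙)*(-108))) = √(-2825 + (43/3 - 18)) = √(-2825 - 11/3) = √(-8486/3) = I*√25458/3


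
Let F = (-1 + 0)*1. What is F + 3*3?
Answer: 8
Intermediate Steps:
F = -1 (F = -1*1 = -1)
F + 3*3 = -1 + 3*3 = -1 + 9 = 8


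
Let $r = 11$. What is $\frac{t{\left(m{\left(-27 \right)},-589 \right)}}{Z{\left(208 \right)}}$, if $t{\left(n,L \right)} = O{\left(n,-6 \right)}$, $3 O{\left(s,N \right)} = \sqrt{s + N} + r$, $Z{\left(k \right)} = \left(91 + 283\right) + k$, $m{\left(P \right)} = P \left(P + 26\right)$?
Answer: $\frac{11}{1746} + \frac{\sqrt{21}}{1746} \approx 0.0089247$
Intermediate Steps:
$m{\left(P \right)} = P \left(26 + P\right)$
$Z{\left(k \right)} = 374 + k$
$O{\left(s,N \right)} = \frac{11}{3} + \frac{\sqrt{N + s}}{3}$ ($O{\left(s,N \right)} = \frac{\sqrt{s + N} + 11}{3} = \frac{\sqrt{N + s} + 11}{3} = \frac{11 + \sqrt{N + s}}{3} = \frac{11}{3} + \frac{\sqrt{N + s}}{3}$)
$t{\left(n,L \right)} = \frac{11}{3} + \frac{\sqrt{-6 + n}}{3}$
$\frac{t{\left(m{\left(-27 \right)},-589 \right)}}{Z{\left(208 \right)}} = \frac{\frac{11}{3} + \frac{\sqrt{-6 - 27 \left(26 - 27\right)}}{3}}{374 + 208} = \frac{\frac{11}{3} + \frac{\sqrt{-6 - -27}}{3}}{582} = \left(\frac{11}{3} + \frac{\sqrt{-6 + 27}}{3}\right) \frac{1}{582} = \left(\frac{11}{3} + \frac{\sqrt{21}}{3}\right) \frac{1}{582} = \frac{11}{1746} + \frac{\sqrt{21}}{1746}$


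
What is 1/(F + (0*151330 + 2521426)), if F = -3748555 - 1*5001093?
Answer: -1/6228222 ≈ -1.6056e-7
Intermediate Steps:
F = -8749648 (F = -3748555 - 5001093 = -8749648)
1/(F + (0*151330 + 2521426)) = 1/(-8749648 + (0*151330 + 2521426)) = 1/(-8749648 + (0 + 2521426)) = 1/(-8749648 + 2521426) = 1/(-6228222) = -1/6228222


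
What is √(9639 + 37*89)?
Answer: 2*√3233 ≈ 113.72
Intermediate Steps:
√(9639 + 37*89) = √(9639 + 3293) = √12932 = 2*√3233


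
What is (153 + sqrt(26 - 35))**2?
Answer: 23400 + 918*I ≈ 23400.0 + 918.0*I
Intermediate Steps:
(153 + sqrt(26 - 35))**2 = (153 + sqrt(-9))**2 = (153 + 3*I)**2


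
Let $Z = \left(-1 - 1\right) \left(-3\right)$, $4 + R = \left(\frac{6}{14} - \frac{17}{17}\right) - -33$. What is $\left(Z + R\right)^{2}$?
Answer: $\frac{58081}{49} \approx 1185.3$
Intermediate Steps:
$R = \frac{199}{7}$ ($R = -4 + \left(\left(\frac{6}{14} - \frac{17}{17}\right) - -33\right) = -4 + \left(\left(6 \cdot \frac{1}{14} - 1\right) + 33\right) = -4 + \left(\left(\frac{3}{7} - 1\right) + 33\right) = -4 + \left(- \frac{4}{7} + 33\right) = -4 + \frac{227}{7} = \frac{199}{7} \approx 28.429$)
$Z = 6$ ($Z = \left(-2\right) \left(-3\right) = 6$)
$\left(Z + R\right)^{2} = \left(6 + \frac{199}{7}\right)^{2} = \left(\frac{241}{7}\right)^{2} = \frac{58081}{49}$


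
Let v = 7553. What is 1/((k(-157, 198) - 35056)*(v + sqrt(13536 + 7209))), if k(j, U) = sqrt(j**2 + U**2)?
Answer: -1/((7553 + 3*sqrt(2305))*(35056 - sqrt(63853))) ≈ -3.7330e-9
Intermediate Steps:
k(j, U) = sqrt(U**2 + j**2)
1/((k(-157, 198) - 35056)*(v + sqrt(13536 + 7209))) = 1/((sqrt(198**2 + (-157)**2) - 35056)*(7553 + sqrt(13536 + 7209))) = 1/((sqrt(39204 + 24649) - 35056)*(7553 + sqrt(20745))) = 1/((sqrt(63853) - 35056)*(7553 + 3*sqrt(2305))) = 1/((-35056 + sqrt(63853))*(7553 + 3*sqrt(2305)))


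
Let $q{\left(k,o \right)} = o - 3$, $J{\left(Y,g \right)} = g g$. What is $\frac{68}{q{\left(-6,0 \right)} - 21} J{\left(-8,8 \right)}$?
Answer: $- \frac{544}{3} \approx -181.33$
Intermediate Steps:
$J{\left(Y,g \right)} = g^{2}$
$q{\left(k,o \right)} = -3 + o$ ($q{\left(k,o \right)} = o - 3 = -3 + o$)
$\frac{68}{q{\left(-6,0 \right)} - 21} J{\left(-8,8 \right)} = \frac{68}{\left(-3 + 0\right) - 21} \cdot 8^{2} = \frac{68}{-3 - 21} \cdot 64 = \frac{68}{-24} \cdot 64 = 68 \left(- \frac{1}{24}\right) 64 = \left(- \frac{17}{6}\right) 64 = - \frac{544}{3}$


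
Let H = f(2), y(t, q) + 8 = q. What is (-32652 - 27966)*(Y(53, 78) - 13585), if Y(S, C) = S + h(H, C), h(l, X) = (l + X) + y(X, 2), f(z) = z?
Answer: 815797044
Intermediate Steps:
y(t, q) = -8 + q
H = 2
h(l, X) = -6 + X + l (h(l, X) = (l + X) + (-8 + 2) = (X + l) - 6 = -6 + X + l)
Y(S, C) = -4 + C + S (Y(S, C) = S + (-6 + C + 2) = S + (-4 + C) = -4 + C + S)
(-32652 - 27966)*(Y(53, 78) - 13585) = (-32652 - 27966)*((-4 + 78 + 53) - 13585) = -60618*(127 - 13585) = -60618*(-13458) = 815797044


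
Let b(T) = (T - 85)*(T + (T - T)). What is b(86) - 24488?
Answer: -24402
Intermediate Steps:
b(T) = T*(-85 + T) (b(T) = (-85 + T)*(T + 0) = (-85 + T)*T = T*(-85 + T))
b(86) - 24488 = 86*(-85 + 86) - 24488 = 86*1 - 24488 = 86 - 24488 = -24402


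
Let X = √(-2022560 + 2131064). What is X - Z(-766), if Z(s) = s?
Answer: 766 + 6*√3014 ≈ 1095.4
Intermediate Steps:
X = 6*√3014 (X = √108504 = 6*√3014 ≈ 329.40)
X - Z(-766) = 6*√3014 - 1*(-766) = 6*√3014 + 766 = 766 + 6*√3014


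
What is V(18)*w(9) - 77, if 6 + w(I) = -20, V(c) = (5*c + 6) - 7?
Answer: -2391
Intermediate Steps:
V(c) = -1 + 5*c (V(c) = (6 + 5*c) - 7 = -1 + 5*c)
w(I) = -26 (w(I) = -6 - 20 = -26)
V(18)*w(9) - 77 = (-1 + 5*18)*(-26) - 77 = (-1 + 90)*(-26) - 77 = 89*(-26) - 77 = -2314 - 77 = -2391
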